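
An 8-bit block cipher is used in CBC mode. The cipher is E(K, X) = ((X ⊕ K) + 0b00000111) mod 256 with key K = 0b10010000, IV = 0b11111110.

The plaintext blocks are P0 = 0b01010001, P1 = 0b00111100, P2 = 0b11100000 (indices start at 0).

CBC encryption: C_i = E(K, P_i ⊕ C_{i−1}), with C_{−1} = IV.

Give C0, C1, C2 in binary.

C0: P0 ⊕ 0b11111110 = 0b10101111; E(K, 0b10101111) = 0b01000110.
C1: P1 ⊕ 0b01000110 = 0b01111010; E(K, 0b01111010) = 0b11110001.
C2: P2 ⊕ 0b11110001 = 0b00010001; E(K, 0b00010001) = 0b10001000.

C0 = 0b01000110, C1 = 0b11110001, C2 = 0b10001000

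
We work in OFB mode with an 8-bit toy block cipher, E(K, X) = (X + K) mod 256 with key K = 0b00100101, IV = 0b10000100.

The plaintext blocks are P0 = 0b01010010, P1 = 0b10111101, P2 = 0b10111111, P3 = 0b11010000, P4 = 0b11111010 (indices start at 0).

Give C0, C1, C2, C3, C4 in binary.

C0 = 0b11111011, C1 = 0b01110011, C2 = 0b01001100, C3 = 0b11001000, C4 = 0b11000111

OFB encryption: S_i = E(K, S_{i−1}) with S_{−1} = IV; C_i = P_i ⊕ S_i.
C0: S = E(K, 0b10000100) = 0b10101001; 0b01010010 ⊕ 0b10101001 = 0b11111011.
C1: S = E(K, 0b10101001) = 0b11001110; 0b10111101 ⊕ 0b11001110 = 0b01110011.
C2: S = E(K, 0b11001110) = 0b11110011; 0b10111111 ⊕ 0b11110011 = 0b01001100.
C3: S = E(K, 0b11110011) = 0b00011000; 0b11010000 ⊕ 0b00011000 = 0b11001000.
C4: S = E(K, 0b00011000) = 0b00111101; 0b11111010 ⊕ 0b00111101 = 0b11000111.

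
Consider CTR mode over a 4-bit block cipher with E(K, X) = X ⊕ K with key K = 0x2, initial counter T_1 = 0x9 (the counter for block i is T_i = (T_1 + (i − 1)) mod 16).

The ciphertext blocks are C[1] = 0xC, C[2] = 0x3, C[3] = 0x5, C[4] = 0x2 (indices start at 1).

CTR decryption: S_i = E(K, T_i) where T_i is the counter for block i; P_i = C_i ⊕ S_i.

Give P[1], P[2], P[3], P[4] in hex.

P[1]: T = 0x9, S = E(K, T) = 0xB; 0xC ⊕ 0xB = 0x7.
P[2]: T = 0xA, S = E(K, T) = 0x8; 0x3 ⊕ 0x8 = 0xB.
P[3]: T = 0xB, S = E(K, T) = 0x9; 0x5 ⊕ 0x9 = 0xC.
P[4]: T = 0xC, S = E(K, T) = 0xE; 0x2 ⊕ 0xE = 0xC.

P[1] = 0x7, P[2] = 0xB, P[3] = 0xC, P[4] = 0xC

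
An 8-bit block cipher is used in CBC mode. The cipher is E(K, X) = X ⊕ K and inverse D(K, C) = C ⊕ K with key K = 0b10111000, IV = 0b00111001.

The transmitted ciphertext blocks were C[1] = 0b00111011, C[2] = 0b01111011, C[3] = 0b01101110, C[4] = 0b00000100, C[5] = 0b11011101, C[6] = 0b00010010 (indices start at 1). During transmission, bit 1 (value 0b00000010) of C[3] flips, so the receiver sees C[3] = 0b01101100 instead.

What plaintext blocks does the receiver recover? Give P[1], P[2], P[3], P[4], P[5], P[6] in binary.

P[1] = 0b10111010, P[2] = 0b11111000, P[3] = 0b10101111, P[4] = 0b11010000, P[5] = 0b01100001, P[6] = 0b01110111

CBC decryption: P_i = D(K, C_i) ⊕ C_{i−1}, with C_{0} = IV.
Only C[3] changed, to 0b01101100. In CBC, a change in C_i garbles P_i and flips the same bit in P_{i+1}. Decrypting the received ciphertext:
P[1]: D(K, 0b00111011) = 0b10000011; 0b10000011 ⊕ 0b00111001 = 0b10111010.
P[2]: D(K, 0b01111011) = 0b11000011; 0b11000011 ⊕ 0b00111011 = 0b11111000.
P[3]: D(K, 0b01101100) = 0b11010100; 0b11010100 ⊕ 0b01111011 = 0b10101111.
P[4]: D(K, 0b00000100) = 0b10111100; 0b10111100 ⊕ 0b01101100 = 0b11010000.
P[5]: D(K, 0b11011101) = 0b01100101; 0b01100101 ⊕ 0b00000100 = 0b01100001.
P[6]: D(K, 0b00010010) = 0b10101010; 0b10101010 ⊕ 0b11011101 = 0b01110111.
Blocks that differ from the original plaintext: P[3], P[4].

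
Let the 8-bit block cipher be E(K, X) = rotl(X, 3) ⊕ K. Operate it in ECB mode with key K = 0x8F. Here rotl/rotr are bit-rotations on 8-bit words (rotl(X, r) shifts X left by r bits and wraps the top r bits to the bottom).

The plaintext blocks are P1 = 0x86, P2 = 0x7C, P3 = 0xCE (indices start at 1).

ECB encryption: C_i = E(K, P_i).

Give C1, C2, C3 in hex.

C1: E(K, 0x86) = 0xBB.
C2: E(K, 0x7C) = 0x6C.
C3: E(K, 0xCE) = 0xF9.

C1 = 0xBB, C2 = 0x6C, C3 = 0xF9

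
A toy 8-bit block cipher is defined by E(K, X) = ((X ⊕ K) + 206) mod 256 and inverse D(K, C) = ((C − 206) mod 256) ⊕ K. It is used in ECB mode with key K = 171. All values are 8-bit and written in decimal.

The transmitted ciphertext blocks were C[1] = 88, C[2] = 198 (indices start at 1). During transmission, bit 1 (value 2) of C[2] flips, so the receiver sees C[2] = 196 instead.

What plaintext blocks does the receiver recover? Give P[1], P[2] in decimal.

P[1] = 33, P[2] = 93

ECB decryption: P_i = D(K, C_i).
Only C[2] changed, to 196. In ECB, a change in C_i affects only P_i. Decrypting the received ciphertext:
P[1]: D(K, 88) = 33.
P[2]: D(K, 196) = 93.
Blocks that differ from the original plaintext: P[2].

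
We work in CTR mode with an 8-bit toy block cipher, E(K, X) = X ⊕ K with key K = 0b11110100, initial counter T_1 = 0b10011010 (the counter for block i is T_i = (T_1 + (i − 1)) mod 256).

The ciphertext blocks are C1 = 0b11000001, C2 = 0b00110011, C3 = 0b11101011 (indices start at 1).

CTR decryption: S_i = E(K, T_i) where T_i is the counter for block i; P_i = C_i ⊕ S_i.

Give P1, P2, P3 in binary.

P1 = 0b10101111, P2 = 0b01011100, P3 = 0b10000011

P1: T = 0b10011010, S = E(K, T) = 0b01101110; 0b11000001 ⊕ 0b01101110 = 0b10101111.
P2: T = 0b10011011, S = E(K, T) = 0b01101111; 0b00110011 ⊕ 0b01101111 = 0b01011100.
P3: T = 0b10011100, S = E(K, T) = 0b01101000; 0b11101011 ⊕ 0b01101000 = 0b10000011.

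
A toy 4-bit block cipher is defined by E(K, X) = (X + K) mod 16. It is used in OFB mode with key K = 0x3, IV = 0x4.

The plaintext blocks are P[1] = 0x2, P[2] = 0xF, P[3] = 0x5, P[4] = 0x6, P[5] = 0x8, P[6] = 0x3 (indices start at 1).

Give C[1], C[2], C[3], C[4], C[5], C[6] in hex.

OFB encryption: S_i = E(K, S_{i−1}) with S_{0} = IV; C_i = P_i ⊕ S_i.
C[1]: S = E(K, 0x4) = 0x7; 0x2 ⊕ 0x7 = 0x5.
C[2]: S = E(K, 0x7) = 0xA; 0xF ⊕ 0xA = 0x5.
C[3]: S = E(K, 0xA) = 0xD; 0x5 ⊕ 0xD = 0x8.
C[4]: S = E(K, 0xD) = 0x0; 0x6 ⊕ 0x0 = 0x6.
C[5]: S = E(K, 0x0) = 0x3; 0x8 ⊕ 0x3 = 0xB.
C[6]: S = E(K, 0x3) = 0x6; 0x3 ⊕ 0x6 = 0x5.

C[1] = 0x5, C[2] = 0x5, C[3] = 0x8, C[4] = 0x6, C[5] = 0xB, C[6] = 0x5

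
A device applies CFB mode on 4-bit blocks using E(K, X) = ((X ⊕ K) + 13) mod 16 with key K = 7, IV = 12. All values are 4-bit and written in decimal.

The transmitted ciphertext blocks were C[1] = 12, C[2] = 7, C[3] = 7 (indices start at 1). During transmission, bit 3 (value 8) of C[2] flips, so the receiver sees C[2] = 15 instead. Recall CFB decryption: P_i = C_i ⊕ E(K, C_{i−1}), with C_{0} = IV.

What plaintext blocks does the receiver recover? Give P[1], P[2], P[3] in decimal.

P[1] = 4, P[2] = 7, P[3] = 2

Only C[2] changed, to 15. In CFB, a change in C_i flips the same bit in P_i and garbles P_{i+1}. Decrypting the received ciphertext:
P[1]: E(K, 12) = 8; 12 ⊕ 8 = 4.
P[2]: E(K, 12) = 8; 15 ⊕ 8 = 7.
P[3]: E(K, 15) = 5; 7 ⊕ 5 = 2.
Blocks that differ from the original plaintext: P[2], P[3].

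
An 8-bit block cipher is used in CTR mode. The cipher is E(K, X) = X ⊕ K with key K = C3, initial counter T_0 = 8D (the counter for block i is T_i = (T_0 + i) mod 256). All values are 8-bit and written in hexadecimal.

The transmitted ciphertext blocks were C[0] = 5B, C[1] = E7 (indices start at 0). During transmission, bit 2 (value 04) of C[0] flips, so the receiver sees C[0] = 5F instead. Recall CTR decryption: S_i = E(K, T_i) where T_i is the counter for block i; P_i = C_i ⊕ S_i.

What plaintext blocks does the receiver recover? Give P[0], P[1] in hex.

P[0] = 11, P[1] = AA

Only C[0] changed, to 5F. In CTR, a change in C_i flips the same bit in P_i only; the keystream is unaffected. Decrypting the received ciphertext:
P[0]: T = 8D, S = E(K, T) = 4E; 5F ⊕ 4E = 11.
P[1]: T = 8E, S = E(K, T) = 4D; E7 ⊕ 4D = AA.
Blocks that differ from the original plaintext: P[0].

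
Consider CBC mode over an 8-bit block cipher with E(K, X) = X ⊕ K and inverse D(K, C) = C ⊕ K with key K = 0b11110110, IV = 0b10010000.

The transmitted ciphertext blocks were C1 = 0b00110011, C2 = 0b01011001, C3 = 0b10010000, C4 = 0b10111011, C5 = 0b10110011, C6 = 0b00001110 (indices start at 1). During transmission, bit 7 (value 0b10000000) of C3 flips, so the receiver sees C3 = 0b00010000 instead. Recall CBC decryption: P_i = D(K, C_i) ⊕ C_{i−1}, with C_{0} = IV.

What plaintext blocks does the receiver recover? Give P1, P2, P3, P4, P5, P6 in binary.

Only C3 changed, to 0b00010000. In CBC, a change in C_i garbles P_i and flips the same bit in P_{i+1}. Decrypting the received ciphertext:
P1: D(K, 0b00110011) = 0b11000101; 0b11000101 ⊕ 0b10010000 = 0b01010101.
P2: D(K, 0b01011001) = 0b10101111; 0b10101111 ⊕ 0b00110011 = 0b10011100.
P3: D(K, 0b00010000) = 0b11100110; 0b11100110 ⊕ 0b01011001 = 0b10111111.
P4: D(K, 0b10111011) = 0b01001101; 0b01001101 ⊕ 0b00010000 = 0b01011101.
P5: D(K, 0b10110011) = 0b01000101; 0b01000101 ⊕ 0b10111011 = 0b11111110.
P6: D(K, 0b00001110) = 0b11111000; 0b11111000 ⊕ 0b10110011 = 0b01001011.
Blocks that differ from the original plaintext: P3, P4.

P1 = 0b01010101, P2 = 0b10011100, P3 = 0b10111111, P4 = 0b01011101, P5 = 0b11111110, P6 = 0b01001011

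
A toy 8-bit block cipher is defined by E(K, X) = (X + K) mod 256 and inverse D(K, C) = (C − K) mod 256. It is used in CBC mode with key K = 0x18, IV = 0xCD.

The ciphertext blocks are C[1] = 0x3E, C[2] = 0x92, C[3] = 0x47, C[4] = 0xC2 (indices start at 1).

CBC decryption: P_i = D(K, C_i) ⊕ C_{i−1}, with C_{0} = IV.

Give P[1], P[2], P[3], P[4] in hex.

P[1] = 0xEB, P[2] = 0x44, P[3] = 0xBD, P[4] = 0xED

P[1]: D(K, 0x3E) = 0x26; 0x26 ⊕ 0xCD = 0xEB.
P[2]: D(K, 0x92) = 0x7A; 0x7A ⊕ 0x3E = 0x44.
P[3]: D(K, 0x47) = 0x2F; 0x2F ⊕ 0x92 = 0xBD.
P[4]: D(K, 0xC2) = 0xAA; 0xAA ⊕ 0x47 = 0xED.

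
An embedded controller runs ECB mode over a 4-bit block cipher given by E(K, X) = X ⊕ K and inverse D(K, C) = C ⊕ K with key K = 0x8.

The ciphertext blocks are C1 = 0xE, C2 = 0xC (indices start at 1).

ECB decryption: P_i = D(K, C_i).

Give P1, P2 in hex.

P1 = 0x6, P2 = 0x4

P1: D(K, 0xE) = 0x6.
P2: D(K, 0xC) = 0x4.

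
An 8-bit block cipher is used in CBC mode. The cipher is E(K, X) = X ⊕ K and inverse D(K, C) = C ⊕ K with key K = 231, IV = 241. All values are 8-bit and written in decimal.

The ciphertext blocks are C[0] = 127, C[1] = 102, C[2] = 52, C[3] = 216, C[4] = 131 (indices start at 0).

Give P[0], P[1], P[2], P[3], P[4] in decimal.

CBC decryption: P_i = D(K, C_i) ⊕ C_{i−1}, with C_{−1} = IV.
P[0]: D(K, 127) = 152; 152 ⊕ 241 = 105.
P[1]: D(K, 102) = 129; 129 ⊕ 127 = 254.
P[2]: D(K, 52) = 211; 211 ⊕ 102 = 181.
P[3]: D(K, 216) = 63; 63 ⊕ 52 = 11.
P[4]: D(K, 131) = 100; 100 ⊕ 216 = 188.

P[0] = 105, P[1] = 254, P[2] = 181, P[3] = 11, P[4] = 188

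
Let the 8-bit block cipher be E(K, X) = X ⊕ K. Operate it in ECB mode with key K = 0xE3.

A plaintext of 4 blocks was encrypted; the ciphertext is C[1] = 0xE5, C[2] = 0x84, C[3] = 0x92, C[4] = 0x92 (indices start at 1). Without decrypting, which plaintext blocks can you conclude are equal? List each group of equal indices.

ECB encrypts each block independently with the same key, so equal ciphertext blocks imply equal plaintext blocks.
C[3] = C[4] = 0x92, so P[3] = P[4].

P[3] = P[4]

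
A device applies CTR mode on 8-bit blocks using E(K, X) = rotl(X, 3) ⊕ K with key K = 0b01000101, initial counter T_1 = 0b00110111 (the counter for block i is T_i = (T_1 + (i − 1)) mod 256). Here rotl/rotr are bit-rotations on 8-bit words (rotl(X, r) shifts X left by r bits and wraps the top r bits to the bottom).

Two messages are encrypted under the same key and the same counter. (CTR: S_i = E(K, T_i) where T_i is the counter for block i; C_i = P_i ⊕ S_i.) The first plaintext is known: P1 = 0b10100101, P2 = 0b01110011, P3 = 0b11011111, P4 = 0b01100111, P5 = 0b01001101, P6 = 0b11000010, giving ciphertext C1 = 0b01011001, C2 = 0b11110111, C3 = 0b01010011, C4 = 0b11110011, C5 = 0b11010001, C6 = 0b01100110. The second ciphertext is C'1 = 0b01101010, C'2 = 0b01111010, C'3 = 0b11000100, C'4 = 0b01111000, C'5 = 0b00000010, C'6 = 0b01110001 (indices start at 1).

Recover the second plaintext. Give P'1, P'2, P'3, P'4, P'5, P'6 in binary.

P'1 = 0b10010110, P'2 = 0b11111110, P'3 = 0b01001000, P'4 = 0b11101100, P'5 = 0b10011110, P'6 = 0b11010101

In CTR with a reused counter, both messages share the same keystream S_i, so C_i ⊕ C'_i = P_i ⊕ P'_i and thus P'_i = P_i ⊕ C_i ⊕ C'_i.
P'1: 0b10100101 ⊕ 0b01011001 ⊕ 0b01101010 = 0b10010110.
P'2: 0b01110011 ⊕ 0b11110111 ⊕ 0b01111010 = 0b11111110.
P'3: 0b11011111 ⊕ 0b01010011 ⊕ 0b11000100 = 0b01001000.
P'4: 0b01100111 ⊕ 0b11110011 ⊕ 0b01111000 = 0b11101100.
P'5: 0b01001101 ⊕ 0b11010001 ⊕ 0b00000010 = 0b10011110.
P'6: 0b11000010 ⊕ 0b01100110 ⊕ 0b01110001 = 0b11010101.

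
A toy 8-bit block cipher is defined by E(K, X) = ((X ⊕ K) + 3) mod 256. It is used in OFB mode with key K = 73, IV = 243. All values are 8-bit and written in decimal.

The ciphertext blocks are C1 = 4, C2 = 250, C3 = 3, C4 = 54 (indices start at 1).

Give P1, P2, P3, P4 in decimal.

P1 = 185, P2 = 13, P3 = 194, P4 = 189

OFB decryption: S_i = E(K, S_{i−1}) with S_{0} = IV; P_i = C_i ⊕ S_i.
P1: S = E(K, 243) = 189; 4 ⊕ 189 = 185.
P2: S = E(K, 189) = 247; 250 ⊕ 247 = 13.
P3: S = E(K, 247) = 193; 3 ⊕ 193 = 194.
P4: S = E(K, 193) = 139; 54 ⊕ 139 = 189.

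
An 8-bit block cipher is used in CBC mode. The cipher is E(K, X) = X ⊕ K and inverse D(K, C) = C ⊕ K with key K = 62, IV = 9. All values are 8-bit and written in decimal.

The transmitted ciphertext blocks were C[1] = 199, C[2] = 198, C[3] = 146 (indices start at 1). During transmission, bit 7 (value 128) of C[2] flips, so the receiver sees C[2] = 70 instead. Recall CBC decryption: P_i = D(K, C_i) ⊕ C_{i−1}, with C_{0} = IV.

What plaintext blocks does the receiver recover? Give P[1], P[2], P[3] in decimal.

Only C[2] changed, to 70. In CBC, a change in C_i garbles P_i and flips the same bit in P_{i+1}. Decrypting the received ciphertext:
P[1]: D(K, 199) = 249; 249 ⊕ 9 = 240.
P[2]: D(K, 70) = 120; 120 ⊕ 199 = 191.
P[3]: D(K, 146) = 172; 172 ⊕ 70 = 234.
Blocks that differ from the original plaintext: P[2], P[3].

P[1] = 240, P[2] = 191, P[3] = 234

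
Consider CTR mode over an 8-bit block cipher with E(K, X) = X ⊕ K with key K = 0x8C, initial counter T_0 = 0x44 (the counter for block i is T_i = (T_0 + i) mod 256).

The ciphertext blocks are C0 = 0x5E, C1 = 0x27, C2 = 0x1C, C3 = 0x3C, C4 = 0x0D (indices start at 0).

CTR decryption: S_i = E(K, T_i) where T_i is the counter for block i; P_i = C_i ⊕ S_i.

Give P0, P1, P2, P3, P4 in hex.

P0 = 0x96, P1 = 0xEE, P2 = 0xD6, P3 = 0xF7, P4 = 0xC9

P0: T = 0x44, S = E(K, T) = 0xC8; 0x5E ⊕ 0xC8 = 0x96.
P1: T = 0x45, S = E(K, T) = 0xC9; 0x27 ⊕ 0xC9 = 0xEE.
P2: T = 0x46, S = E(K, T) = 0xCA; 0x1C ⊕ 0xCA = 0xD6.
P3: T = 0x47, S = E(K, T) = 0xCB; 0x3C ⊕ 0xCB = 0xF7.
P4: T = 0x48, S = E(K, T) = 0xC4; 0x0D ⊕ 0xC4 = 0xC9.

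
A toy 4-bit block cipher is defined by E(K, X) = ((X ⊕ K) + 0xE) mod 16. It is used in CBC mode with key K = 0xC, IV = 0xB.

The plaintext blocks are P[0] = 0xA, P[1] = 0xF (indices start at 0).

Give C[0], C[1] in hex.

CBC encryption: C_i = E(K, P_i ⊕ C_{i−1}), with C_{−1} = IV.
C[0]: P[0] ⊕ 0xB = 0x1; E(K, 0x1) = 0xB.
C[1]: P[1] ⊕ 0xB = 0x4; E(K, 0x4) = 0x6.

C[0] = 0xB, C[1] = 0x6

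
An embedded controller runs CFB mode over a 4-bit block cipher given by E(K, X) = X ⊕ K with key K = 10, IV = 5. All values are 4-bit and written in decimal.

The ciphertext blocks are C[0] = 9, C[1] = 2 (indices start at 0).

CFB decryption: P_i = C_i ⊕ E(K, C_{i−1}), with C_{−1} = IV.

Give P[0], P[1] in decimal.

P[0]: E(K, 5) = 15; 9 ⊕ 15 = 6.
P[1]: E(K, 9) = 3; 2 ⊕ 3 = 1.

P[0] = 6, P[1] = 1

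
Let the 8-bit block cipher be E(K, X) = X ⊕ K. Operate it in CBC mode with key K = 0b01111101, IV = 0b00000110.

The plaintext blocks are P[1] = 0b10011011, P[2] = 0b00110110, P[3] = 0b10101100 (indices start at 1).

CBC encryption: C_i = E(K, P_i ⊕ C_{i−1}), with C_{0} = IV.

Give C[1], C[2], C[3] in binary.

C[1]: P[1] ⊕ 0b00000110 = 0b10011101; E(K, 0b10011101) = 0b11100000.
C[2]: P[2] ⊕ 0b11100000 = 0b11010110; E(K, 0b11010110) = 0b10101011.
C[3]: P[3] ⊕ 0b10101011 = 0b00000111; E(K, 0b00000111) = 0b01111010.

C[1] = 0b11100000, C[2] = 0b10101011, C[3] = 0b01111010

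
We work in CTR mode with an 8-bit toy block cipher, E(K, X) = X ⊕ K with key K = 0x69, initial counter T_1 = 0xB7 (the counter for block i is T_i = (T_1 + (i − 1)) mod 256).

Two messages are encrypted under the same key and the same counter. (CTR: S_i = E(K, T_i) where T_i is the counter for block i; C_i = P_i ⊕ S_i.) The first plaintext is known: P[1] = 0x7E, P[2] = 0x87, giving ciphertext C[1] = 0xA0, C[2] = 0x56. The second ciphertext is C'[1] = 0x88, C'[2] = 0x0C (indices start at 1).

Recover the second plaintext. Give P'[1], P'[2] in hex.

P'[1] = 0x56, P'[2] = 0xDD

In CTR with a reused counter, both messages share the same keystream S_i, so C_i ⊕ C'_i = P_i ⊕ P'_i and thus P'_i = P_i ⊕ C_i ⊕ C'_i.
P'[1]: 0x7E ⊕ 0xA0 ⊕ 0x88 = 0x56.
P'[2]: 0x87 ⊕ 0x56 ⊕ 0x0C = 0xDD.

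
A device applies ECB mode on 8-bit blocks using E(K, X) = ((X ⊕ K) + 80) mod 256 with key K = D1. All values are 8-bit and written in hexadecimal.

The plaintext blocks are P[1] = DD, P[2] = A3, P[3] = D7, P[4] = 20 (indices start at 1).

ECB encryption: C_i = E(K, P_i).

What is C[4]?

C[4] = 71

C[4]: E(K, 20) = 71.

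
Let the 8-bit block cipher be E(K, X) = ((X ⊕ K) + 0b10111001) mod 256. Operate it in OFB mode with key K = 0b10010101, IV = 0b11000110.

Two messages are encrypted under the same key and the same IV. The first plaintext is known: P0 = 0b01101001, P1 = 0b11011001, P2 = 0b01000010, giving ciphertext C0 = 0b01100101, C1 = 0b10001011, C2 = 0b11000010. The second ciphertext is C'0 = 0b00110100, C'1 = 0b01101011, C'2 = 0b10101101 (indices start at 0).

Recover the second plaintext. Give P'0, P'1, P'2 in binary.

P'0 = 0b00111000, P'1 = 0b00111001, P'2 = 0b00101101

In OFB with a reused IV, both messages share the same keystream S_i, so C_i ⊕ C'_i = P_i ⊕ P'_i and thus P'_i = P_i ⊕ C_i ⊕ C'_i.
P'0: 0b01101001 ⊕ 0b01100101 ⊕ 0b00110100 = 0b00111000.
P'1: 0b11011001 ⊕ 0b10001011 ⊕ 0b01101011 = 0b00111001.
P'2: 0b01000010 ⊕ 0b11000010 ⊕ 0b10101101 = 0b00101101.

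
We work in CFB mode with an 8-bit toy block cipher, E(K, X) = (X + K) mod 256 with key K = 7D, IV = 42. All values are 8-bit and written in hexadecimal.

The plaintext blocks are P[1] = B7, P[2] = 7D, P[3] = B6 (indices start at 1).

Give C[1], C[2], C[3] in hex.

C[1] = 08, C[2] = F8, C[3] = C3

CFB encryption: C_i = P_i ⊕ E(K, C_{i−1}), with C_{0} = IV.
C[1]: E(K, 42) = BF; B7 ⊕ BF = 08.
C[2]: E(K, 08) = 85; 7D ⊕ 85 = F8.
C[3]: E(K, F8) = 75; B6 ⊕ 75 = C3.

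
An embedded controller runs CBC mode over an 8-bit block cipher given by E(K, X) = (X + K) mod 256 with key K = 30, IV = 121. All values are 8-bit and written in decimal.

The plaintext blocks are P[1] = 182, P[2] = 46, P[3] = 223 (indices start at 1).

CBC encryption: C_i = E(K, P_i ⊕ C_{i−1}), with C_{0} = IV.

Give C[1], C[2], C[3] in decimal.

C[1]: P[1] ⊕ 121 = 207; E(K, 207) = 237.
C[2]: P[2] ⊕ 237 = 195; E(K, 195) = 225.
C[3]: P[3] ⊕ 225 = 62; E(K, 62) = 92.

C[1] = 237, C[2] = 225, C[3] = 92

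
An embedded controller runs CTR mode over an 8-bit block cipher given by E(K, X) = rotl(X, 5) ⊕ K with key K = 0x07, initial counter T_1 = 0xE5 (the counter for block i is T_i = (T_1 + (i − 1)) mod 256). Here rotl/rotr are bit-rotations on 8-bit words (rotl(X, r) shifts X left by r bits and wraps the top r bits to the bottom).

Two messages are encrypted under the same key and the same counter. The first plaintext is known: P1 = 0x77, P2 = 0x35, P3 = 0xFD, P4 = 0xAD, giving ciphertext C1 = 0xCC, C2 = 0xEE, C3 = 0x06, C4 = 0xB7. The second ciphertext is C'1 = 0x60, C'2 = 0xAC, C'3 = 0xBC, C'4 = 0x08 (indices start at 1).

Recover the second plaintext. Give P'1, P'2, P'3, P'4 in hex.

P'1 = 0xDB, P'2 = 0x77, P'3 = 0x47, P'4 = 0x12

In CTR with a reused counter, both messages share the same keystream S_i, so C_i ⊕ C'_i = P_i ⊕ P'_i and thus P'_i = P_i ⊕ C_i ⊕ C'_i.
P'1: 0x77 ⊕ 0xCC ⊕ 0x60 = 0xDB.
P'2: 0x35 ⊕ 0xEE ⊕ 0xAC = 0x77.
P'3: 0xFD ⊕ 0x06 ⊕ 0xBC = 0x47.
P'4: 0xAD ⊕ 0xB7 ⊕ 0x08 = 0x12.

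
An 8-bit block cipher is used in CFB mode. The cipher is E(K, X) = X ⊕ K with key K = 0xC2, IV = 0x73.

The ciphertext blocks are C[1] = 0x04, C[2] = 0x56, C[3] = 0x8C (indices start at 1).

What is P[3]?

P[3] = 0x18

CFB decryption: P_i = C_i ⊕ E(K, C_{i−1}), with C_{0} = IV.
P[3]: E(K, 0x56) = 0x94; 0x8C ⊕ 0x94 = 0x18.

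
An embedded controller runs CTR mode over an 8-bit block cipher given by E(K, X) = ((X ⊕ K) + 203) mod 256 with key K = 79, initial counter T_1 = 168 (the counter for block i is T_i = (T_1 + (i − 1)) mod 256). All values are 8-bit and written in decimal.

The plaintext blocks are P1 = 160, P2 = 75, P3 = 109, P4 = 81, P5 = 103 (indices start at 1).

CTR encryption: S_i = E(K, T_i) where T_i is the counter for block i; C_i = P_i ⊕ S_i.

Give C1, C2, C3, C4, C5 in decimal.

C1: T = 168, S = E(K, T) = 178; 160 ⊕ 178 = 18.
C2: T = 169, S = E(K, T) = 177; 75 ⊕ 177 = 250.
C3: T = 170, S = E(K, T) = 176; 109 ⊕ 176 = 221.
C4: T = 171, S = E(K, T) = 175; 81 ⊕ 175 = 254.
C5: T = 172, S = E(K, T) = 174; 103 ⊕ 174 = 201.

C1 = 18, C2 = 250, C3 = 221, C4 = 254, C5 = 201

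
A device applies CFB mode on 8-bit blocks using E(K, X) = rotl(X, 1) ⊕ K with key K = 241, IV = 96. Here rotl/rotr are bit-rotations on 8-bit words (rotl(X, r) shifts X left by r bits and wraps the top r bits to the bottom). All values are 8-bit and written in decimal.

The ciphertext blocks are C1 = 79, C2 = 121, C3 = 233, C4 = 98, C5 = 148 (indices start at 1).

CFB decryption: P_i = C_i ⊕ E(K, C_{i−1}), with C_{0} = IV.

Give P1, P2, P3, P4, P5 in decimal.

P1: E(K, 96) = 49; 79 ⊕ 49 = 126.
P2: E(K, 79) = 111; 121 ⊕ 111 = 22.
P3: E(K, 121) = 3; 233 ⊕ 3 = 234.
P4: E(K, 233) = 34; 98 ⊕ 34 = 64.
P5: E(K, 98) = 53; 148 ⊕ 53 = 161.

P1 = 126, P2 = 22, P3 = 234, P4 = 64, P5 = 161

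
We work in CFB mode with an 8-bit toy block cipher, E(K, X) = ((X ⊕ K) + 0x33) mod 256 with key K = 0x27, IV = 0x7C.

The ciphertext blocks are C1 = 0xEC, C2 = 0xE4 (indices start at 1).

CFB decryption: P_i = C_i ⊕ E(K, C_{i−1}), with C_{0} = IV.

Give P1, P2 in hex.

P1 = 0x62, P2 = 0x1A

P1: E(K, 0x7C) = 0x8E; 0xEC ⊕ 0x8E = 0x62.
P2: E(K, 0xEC) = 0xFE; 0xE4 ⊕ 0xFE = 0x1A.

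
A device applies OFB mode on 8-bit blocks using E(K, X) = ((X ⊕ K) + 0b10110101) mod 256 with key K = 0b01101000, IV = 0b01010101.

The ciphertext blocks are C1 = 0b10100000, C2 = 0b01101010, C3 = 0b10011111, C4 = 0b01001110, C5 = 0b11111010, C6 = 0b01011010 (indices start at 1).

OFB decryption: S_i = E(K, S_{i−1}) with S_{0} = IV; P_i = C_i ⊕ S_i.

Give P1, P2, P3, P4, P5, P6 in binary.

P1 = 0b01010010, P2 = 0b00100101, P3 = 0b01000011, P4 = 0b00100111, P5 = 0b01001100, P6 = 0b11001001

P1: S = E(K, 0b01010101) = 0b11110010; 0b10100000 ⊕ 0b11110010 = 0b01010010.
P2: S = E(K, 0b11110010) = 0b01001111; 0b01101010 ⊕ 0b01001111 = 0b00100101.
P3: S = E(K, 0b01001111) = 0b11011100; 0b10011111 ⊕ 0b11011100 = 0b01000011.
P4: S = E(K, 0b11011100) = 0b01101001; 0b01001110 ⊕ 0b01101001 = 0b00100111.
P5: S = E(K, 0b01101001) = 0b10110110; 0b11111010 ⊕ 0b10110110 = 0b01001100.
P6: S = E(K, 0b10110110) = 0b10010011; 0b01011010 ⊕ 0b10010011 = 0b11001001.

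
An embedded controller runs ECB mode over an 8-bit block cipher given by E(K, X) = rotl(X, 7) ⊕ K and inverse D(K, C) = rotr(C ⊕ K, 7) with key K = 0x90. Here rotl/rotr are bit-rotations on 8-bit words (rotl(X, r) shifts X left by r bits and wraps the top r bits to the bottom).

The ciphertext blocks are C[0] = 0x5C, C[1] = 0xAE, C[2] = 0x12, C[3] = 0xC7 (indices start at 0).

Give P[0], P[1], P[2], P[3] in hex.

P[0] = 0x99, P[1] = 0x7C, P[2] = 0x05, P[3] = 0xAE

ECB decryption: P_i = D(K, C_i).
P[0]: D(K, 0x5C) = 0x99.
P[1]: D(K, 0xAE) = 0x7C.
P[2]: D(K, 0x12) = 0x05.
P[3]: D(K, 0xC7) = 0xAE.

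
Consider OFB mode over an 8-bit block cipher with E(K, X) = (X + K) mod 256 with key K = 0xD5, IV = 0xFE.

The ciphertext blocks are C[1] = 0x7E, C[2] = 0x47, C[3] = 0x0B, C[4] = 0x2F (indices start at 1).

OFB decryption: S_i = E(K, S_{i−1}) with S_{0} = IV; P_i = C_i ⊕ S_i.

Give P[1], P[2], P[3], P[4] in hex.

P[1]: S = E(K, 0xFE) = 0xD3; 0x7E ⊕ 0xD3 = 0xAD.
P[2]: S = E(K, 0xD3) = 0xA8; 0x47 ⊕ 0xA8 = 0xEF.
P[3]: S = E(K, 0xA8) = 0x7D; 0x0B ⊕ 0x7D = 0x76.
P[4]: S = E(K, 0x7D) = 0x52; 0x2F ⊕ 0x52 = 0x7D.

P[1] = 0xAD, P[2] = 0xEF, P[3] = 0x76, P[4] = 0x7D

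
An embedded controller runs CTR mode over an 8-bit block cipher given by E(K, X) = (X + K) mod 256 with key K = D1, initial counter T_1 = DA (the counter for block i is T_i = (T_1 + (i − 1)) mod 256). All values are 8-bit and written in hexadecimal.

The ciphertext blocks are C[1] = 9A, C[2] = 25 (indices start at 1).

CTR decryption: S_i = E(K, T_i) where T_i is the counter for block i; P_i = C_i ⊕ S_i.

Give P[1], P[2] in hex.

P[1] = 31, P[2] = 89

P[1]: T = DA, S = E(K, T) = AB; 9A ⊕ AB = 31.
P[2]: T = DB, S = E(K, T) = AC; 25 ⊕ AC = 89.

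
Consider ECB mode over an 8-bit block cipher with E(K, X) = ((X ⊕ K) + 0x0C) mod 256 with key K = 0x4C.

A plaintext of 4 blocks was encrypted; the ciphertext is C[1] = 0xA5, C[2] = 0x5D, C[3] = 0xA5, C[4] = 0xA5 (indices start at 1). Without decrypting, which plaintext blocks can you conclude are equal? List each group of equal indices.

ECB encrypts each block independently with the same key, so equal ciphertext blocks imply equal plaintext blocks.
C[1] = C[3] = C[4] = 0xA5, so P[1] = P[3] = P[4].

P[1] = P[3] = P[4]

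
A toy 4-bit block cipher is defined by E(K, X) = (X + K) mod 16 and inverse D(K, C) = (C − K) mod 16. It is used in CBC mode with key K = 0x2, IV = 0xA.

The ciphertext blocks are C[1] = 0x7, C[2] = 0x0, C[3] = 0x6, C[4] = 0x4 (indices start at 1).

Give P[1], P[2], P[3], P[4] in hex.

P[1] = 0xF, P[2] = 0x9, P[3] = 0x4, P[4] = 0x4

CBC decryption: P_i = D(K, C_i) ⊕ C_{i−1}, with C_{0} = IV.
P[1]: D(K, 0x7) = 0x5; 0x5 ⊕ 0xA = 0xF.
P[2]: D(K, 0x0) = 0xE; 0xE ⊕ 0x7 = 0x9.
P[3]: D(K, 0x6) = 0x4; 0x4 ⊕ 0x0 = 0x4.
P[4]: D(K, 0x4) = 0x2; 0x2 ⊕ 0x6 = 0x4.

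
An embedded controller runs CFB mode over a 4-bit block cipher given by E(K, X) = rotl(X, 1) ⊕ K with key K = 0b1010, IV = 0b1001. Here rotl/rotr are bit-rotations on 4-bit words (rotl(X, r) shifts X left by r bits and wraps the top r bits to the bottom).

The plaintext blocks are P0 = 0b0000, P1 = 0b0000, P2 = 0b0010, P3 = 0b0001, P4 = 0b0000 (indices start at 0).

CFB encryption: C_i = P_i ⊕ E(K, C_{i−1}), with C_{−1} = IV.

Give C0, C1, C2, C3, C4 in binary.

C0: E(K, 0b1001) = 0b1001; 0b0000 ⊕ 0b1001 = 0b1001.
C1: E(K, 0b1001) = 0b1001; 0b0000 ⊕ 0b1001 = 0b1001.
C2: E(K, 0b1001) = 0b1001; 0b0010 ⊕ 0b1001 = 0b1011.
C3: E(K, 0b1011) = 0b1101; 0b0001 ⊕ 0b1101 = 0b1100.
C4: E(K, 0b1100) = 0b0011; 0b0000 ⊕ 0b0011 = 0b0011.

C0 = 0b1001, C1 = 0b1001, C2 = 0b1011, C3 = 0b1100, C4 = 0b0011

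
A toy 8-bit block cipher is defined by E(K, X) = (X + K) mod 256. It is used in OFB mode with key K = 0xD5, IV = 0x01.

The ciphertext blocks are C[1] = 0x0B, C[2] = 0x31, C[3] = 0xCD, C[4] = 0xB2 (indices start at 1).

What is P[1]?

OFB decryption: S_i = E(K, S_{i−1}) with S_{0} = IV; P_i = C_i ⊕ S_i.
P[1]: S = E(K, 0x01) = 0xD6; 0x0B ⊕ 0xD6 = 0xDD.

P[1] = 0xDD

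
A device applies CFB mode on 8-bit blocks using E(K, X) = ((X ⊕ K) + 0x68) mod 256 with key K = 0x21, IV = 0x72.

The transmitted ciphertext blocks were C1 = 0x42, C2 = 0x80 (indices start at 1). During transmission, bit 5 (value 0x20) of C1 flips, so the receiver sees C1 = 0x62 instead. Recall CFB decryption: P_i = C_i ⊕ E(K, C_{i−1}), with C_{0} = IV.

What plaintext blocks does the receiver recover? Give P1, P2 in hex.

Only C1 changed, to 0x62. In CFB, a change in C_i flips the same bit in P_i and garbles P_{i+1}. Decrypting the received ciphertext:
P1: E(K, 0x72) = 0xBB; 0x62 ⊕ 0xBB = 0xD9.
P2: E(K, 0x62) = 0xAB; 0x80 ⊕ 0xAB = 0x2B.
Blocks that differ from the original plaintext: P1, P2.

P1 = 0xD9, P2 = 0x2B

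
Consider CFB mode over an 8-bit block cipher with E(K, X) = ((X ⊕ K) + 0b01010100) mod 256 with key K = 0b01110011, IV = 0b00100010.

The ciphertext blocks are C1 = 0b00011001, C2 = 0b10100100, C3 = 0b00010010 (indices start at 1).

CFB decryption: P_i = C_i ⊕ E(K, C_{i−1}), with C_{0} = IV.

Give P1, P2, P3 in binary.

P1 = 0b10111100, P2 = 0b00011010, P3 = 0b00111001

P1: E(K, 0b00100010) = 0b10100101; 0b00011001 ⊕ 0b10100101 = 0b10111100.
P2: E(K, 0b00011001) = 0b10111110; 0b10100100 ⊕ 0b10111110 = 0b00011010.
P3: E(K, 0b10100100) = 0b00101011; 0b00010010 ⊕ 0b00101011 = 0b00111001.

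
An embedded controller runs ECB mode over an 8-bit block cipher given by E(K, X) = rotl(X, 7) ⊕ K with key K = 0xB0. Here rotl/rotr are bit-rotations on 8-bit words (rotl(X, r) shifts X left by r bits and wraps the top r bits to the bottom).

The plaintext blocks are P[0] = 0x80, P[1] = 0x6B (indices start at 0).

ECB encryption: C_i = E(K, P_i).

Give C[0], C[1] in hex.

C[0] = 0xF0, C[1] = 0x05

C[0]: E(K, 0x80) = 0xF0.
C[1]: E(K, 0x6B) = 0x05.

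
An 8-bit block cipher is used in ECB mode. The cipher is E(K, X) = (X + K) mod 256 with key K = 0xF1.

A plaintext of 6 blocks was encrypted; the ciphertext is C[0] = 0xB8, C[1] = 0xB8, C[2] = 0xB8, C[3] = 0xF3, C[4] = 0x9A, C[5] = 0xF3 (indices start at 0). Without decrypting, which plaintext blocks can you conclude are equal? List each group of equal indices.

P[0] = P[1] = P[2]; P[3] = P[5]

ECB encrypts each block independently with the same key, so equal ciphertext blocks imply equal plaintext blocks.
C[0] = C[1] = C[2] = 0xB8, so P[0] = P[1] = P[2].
C[3] = C[5] = 0xF3, so P[3] = P[5].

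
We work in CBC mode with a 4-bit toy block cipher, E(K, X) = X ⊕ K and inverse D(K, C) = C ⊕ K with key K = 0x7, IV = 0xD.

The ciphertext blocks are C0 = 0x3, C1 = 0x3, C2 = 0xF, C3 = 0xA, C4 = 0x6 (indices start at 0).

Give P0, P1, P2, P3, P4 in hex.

P0 = 0x9, P1 = 0x7, P2 = 0xB, P3 = 0x2, P4 = 0xB

CBC decryption: P_i = D(K, C_i) ⊕ C_{i−1}, with C_{−1} = IV.
P0: D(K, 0x3) = 0x4; 0x4 ⊕ 0xD = 0x9.
P1: D(K, 0x3) = 0x4; 0x4 ⊕ 0x3 = 0x7.
P2: D(K, 0xF) = 0x8; 0x8 ⊕ 0x3 = 0xB.
P3: D(K, 0xA) = 0xD; 0xD ⊕ 0xF = 0x2.
P4: D(K, 0x6) = 0x1; 0x1 ⊕ 0xA = 0xB.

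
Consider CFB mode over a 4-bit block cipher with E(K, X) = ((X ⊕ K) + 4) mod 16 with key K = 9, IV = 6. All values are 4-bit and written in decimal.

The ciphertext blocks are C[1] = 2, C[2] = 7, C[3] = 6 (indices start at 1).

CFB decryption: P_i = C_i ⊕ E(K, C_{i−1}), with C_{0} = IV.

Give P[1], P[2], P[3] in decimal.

P[1]: E(K, 6) = 3; 2 ⊕ 3 = 1.
P[2]: E(K, 2) = 15; 7 ⊕ 15 = 8.
P[3]: E(K, 7) = 2; 6 ⊕ 2 = 4.

P[1] = 1, P[2] = 8, P[3] = 4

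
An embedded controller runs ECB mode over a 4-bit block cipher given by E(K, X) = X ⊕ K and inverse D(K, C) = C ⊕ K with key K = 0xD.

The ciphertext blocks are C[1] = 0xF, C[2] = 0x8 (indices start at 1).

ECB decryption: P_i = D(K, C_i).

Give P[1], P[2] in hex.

P[1] = 0x2, P[2] = 0x5

P[1]: D(K, 0xF) = 0x2.
P[2]: D(K, 0x8) = 0x5.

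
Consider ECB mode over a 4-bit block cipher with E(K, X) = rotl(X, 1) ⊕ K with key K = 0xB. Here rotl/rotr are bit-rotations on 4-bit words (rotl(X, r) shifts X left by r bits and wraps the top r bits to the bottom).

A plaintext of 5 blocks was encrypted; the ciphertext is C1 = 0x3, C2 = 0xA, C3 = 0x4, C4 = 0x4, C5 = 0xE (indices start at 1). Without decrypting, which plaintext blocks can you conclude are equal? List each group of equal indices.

P3 = P4

ECB encrypts each block independently with the same key, so equal ciphertext blocks imply equal plaintext blocks.
C3 = C4 = 0x4, so P3 = P4.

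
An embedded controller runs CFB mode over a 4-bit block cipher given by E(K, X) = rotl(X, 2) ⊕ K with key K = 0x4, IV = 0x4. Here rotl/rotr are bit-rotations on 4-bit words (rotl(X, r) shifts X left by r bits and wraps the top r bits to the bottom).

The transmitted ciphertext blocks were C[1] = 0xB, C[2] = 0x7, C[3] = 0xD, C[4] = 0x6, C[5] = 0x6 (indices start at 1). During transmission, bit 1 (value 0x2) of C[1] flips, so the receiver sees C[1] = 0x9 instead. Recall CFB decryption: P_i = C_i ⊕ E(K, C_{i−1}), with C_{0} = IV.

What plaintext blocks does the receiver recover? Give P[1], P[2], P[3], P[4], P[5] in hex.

Only C[1] changed, to 0x9. In CFB, a change in C_i flips the same bit in P_i and garbles P_{i+1}. Decrypting the received ciphertext:
P[1]: E(K, 0x4) = 0x5; 0x9 ⊕ 0x5 = 0xC.
P[2]: E(K, 0x9) = 0x2; 0x7 ⊕ 0x2 = 0x5.
P[3]: E(K, 0x7) = 0x9; 0xD ⊕ 0x9 = 0x4.
P[4]: E(K, 0xD) = 0x3; 0x6 ⊕ 0x3 = 0x5.
P[5]: E(K, 0x6) = 0xD; 0x6 ⊕ 0xD = 0xB.
Blocks that differ from the original plaintext: P[1], P[2].

P[1] = 0xC, P[2] = 0x5, P[3] = 0x4, P[4] = 0x5, P[5] = 0xB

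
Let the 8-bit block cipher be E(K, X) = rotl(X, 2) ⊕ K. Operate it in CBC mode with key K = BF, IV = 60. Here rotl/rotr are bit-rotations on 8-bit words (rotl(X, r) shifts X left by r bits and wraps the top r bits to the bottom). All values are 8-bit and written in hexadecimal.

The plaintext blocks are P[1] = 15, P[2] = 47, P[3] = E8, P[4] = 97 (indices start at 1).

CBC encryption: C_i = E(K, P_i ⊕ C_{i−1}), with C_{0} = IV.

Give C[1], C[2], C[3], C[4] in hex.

C[1] = 6A, C[2] = 0B, C[3] = 30, C[4] = 21

C[1]: P[1] ⊕ 60 = 75; E(K, 75) = 6A.
C[2]: P[2] ⊕ 6A = 2D; E(K, 2D) = 0B.
C[3]: P[3] ⊕ 0B = E3; E(K, E3) = 30.
C[4]: P[4] ⊕ 30 = A7; E(K, A7) = 21.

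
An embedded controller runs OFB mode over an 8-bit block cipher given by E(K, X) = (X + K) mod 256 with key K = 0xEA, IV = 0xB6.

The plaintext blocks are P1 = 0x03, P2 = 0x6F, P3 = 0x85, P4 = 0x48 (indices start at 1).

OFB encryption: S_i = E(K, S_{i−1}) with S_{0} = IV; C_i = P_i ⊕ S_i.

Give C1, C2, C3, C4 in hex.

C1: S = E(K, 0xB6) = 0xA0; 0x03 ⊕ 0xA0 = 0xA3.
C2: S = E(K, 0xA0) = 0x8A; 0x6F ⊕ 0x8A = 0xE5.
C3: S = E(K, 0x8A) = 0x74; 0x85 ⊕ 0x74 = 0xF1.
C4: S = E(K, 0x74) = 0x5E; 0x48 ⊕ 0x5E = 0x16.

C1 = 0xA3, C2 = 0xE5, C3 = 0xF1, C4 = 0x16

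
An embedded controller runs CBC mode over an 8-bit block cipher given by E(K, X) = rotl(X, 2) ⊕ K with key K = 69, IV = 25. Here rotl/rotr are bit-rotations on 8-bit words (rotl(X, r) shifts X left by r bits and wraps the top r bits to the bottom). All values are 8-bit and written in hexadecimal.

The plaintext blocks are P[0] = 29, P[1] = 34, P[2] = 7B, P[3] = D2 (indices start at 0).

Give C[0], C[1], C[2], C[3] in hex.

CBC encryption: C_i = E(K, P_i ⊕ C_{i−1}), with C_{−1} = IV.
C[0]: P[0] ⊕ 25 = 0C; E(K, 0C) = 59.
C[1]: P[1] ⊕ 59 = 6D; E(K, 6D) = DC.
C[2]: P[2] ⊕ DC = A7; E(K, A7) = F7.
C[3]: P[3] ⊕ F7 = 25; E(K, 25) = FD.

C[0] = 59, C[1] = DC, C[2] = F7, C[3] = FD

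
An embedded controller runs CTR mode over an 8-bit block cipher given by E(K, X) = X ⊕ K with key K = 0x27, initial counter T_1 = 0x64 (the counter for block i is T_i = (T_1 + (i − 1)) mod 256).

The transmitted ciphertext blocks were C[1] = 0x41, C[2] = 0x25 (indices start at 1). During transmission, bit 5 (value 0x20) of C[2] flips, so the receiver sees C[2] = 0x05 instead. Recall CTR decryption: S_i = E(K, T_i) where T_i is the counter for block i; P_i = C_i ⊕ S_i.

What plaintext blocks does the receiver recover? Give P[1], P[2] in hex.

P[1] = 0x02, P[2] = 0x47

Only C[2] changed, to 0x05. In CTR, a change in C_i flips the same bit in P_i only; the keystream is unaffected. Decrypting the received ciphertext:
P[1]: T = 0x64, S = E(K, T) = 0x43; 0x41 ⊕ 0x43 = 0x02.
P[2]: T = 0x65, S = E(K, T) = 0x42; 0x05 ⊕ 0x42 = 0x47.
Blocks that differ from the original plaintext: P[2].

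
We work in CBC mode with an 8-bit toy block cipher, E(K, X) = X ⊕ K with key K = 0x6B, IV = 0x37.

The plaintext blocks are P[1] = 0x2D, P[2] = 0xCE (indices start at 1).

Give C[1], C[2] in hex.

CBC encryption: C_i = E(K, P_i ⊕ C_{i−1}), with C_{0} = IV.
C[1]: P[1] ⊕ 0x37 = 0x1A; E(K, 0x1A) = 0x71.
C[2]: P[2] ⊕ 0x71 = 0xBF; E(K, 0xBF) = 0xD4.

C[1] = 0x71, C[2] = 0xD4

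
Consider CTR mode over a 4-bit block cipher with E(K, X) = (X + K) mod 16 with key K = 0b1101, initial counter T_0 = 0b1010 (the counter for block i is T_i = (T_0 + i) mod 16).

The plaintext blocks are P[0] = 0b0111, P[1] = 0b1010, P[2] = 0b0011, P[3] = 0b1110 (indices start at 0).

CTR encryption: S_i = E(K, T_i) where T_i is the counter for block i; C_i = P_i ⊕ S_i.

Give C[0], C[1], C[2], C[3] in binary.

C[0] = 0b0000, C[1] = 0b0010, C[2] = 0b1010, C[3] = 0b0100

C[0]: T = 0b1010, S = E(K, T) = 0b0111; 0b0111 ⊕ 0b0111 = 0b0000.
C[1]: T = 0b1011, S = E(K, T) = 0b1000; 0b1010 ⊕ 0b1000 = 0b0010.
C[2]: T = 0b1100, S = E(K, T) = 0b1001; 0b0011 ⊕ 0b1001 = 0b1010.
C[3]: T = 0b1101, S = E(K, T) = 0b1010; 0b1110 ⊕ 0b1010 = 0b0100.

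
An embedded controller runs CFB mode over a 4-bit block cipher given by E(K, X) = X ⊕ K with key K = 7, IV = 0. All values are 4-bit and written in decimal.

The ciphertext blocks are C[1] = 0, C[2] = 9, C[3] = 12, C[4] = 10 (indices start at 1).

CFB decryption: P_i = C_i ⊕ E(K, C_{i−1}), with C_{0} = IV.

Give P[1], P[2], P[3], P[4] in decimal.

P[1]: E(K, 0) = 7; 0 ⊕ 7 = 7.
P[2]: E(K, 0) = 7; 9 ⊕ 7 = 14.
P[3]: E(K, 9) = 14; 12 ⊕ 14 = 2.
P[4]: E(K, 12) = 11; 10 ⊕ 11 = 1.

P[1] = 7, P[2] = 14, P[3] = 2, P[4] = 1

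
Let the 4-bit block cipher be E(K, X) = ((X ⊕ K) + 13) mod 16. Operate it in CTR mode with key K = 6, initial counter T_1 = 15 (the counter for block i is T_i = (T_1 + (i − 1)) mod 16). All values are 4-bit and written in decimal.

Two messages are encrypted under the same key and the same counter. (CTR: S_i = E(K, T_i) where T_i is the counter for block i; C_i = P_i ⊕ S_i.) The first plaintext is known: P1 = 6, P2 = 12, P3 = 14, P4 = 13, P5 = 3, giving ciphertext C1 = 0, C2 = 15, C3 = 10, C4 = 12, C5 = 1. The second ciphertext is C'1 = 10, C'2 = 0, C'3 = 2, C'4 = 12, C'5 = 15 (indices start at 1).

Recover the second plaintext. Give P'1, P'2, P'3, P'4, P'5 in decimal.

P'1 = 12, P'2 = 3, P'3 = 6, P'4 = 13, P'5 = 13

In CTR with a reused counter, both messages share the same keystream S_i, so C_i ⊕ C'_i = P_i ⊕ P'_i and thus P'_i = P_i ⊕ C_i ⊕ C'_i.
P'1: 6 ⊕ 0 ⊕ 10 = 12.
P'2: 12 ⊕ 15 ⊕ 0 = 3.
P'3: 14 ⊕ 10 ⊕ 2 = 6.
P'4: 13 ⊕ 12 ⊕ 12 = 13.
P'5: 3 ⊕ 1 ⊕ 15 = 13.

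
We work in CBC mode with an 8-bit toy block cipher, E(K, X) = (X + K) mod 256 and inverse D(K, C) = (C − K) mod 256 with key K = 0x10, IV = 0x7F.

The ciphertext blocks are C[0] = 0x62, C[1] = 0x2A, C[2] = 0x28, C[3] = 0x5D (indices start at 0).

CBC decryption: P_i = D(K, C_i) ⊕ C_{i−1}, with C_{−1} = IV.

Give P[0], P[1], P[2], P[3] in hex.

P[0]: D(K, 0x62) = 0x52; 0x52 ⊕ 0x7F = 0x2D.
P[1]: D(K, 0x2A) = 0x1A; 0x1A ⊕ 0x62 = 0x78.
P[2]: D(K, 0x28) = 0x18; 0x18 ⊕ 0x2A = 0x32.
P[3]: D(K, 0x5D) = 0x4D; 0x4D ⊕ 0x28 = 0x65.

P[0] = 0x2D, P[1] = 0x78, P[2] = 0x32, P[3] = 0x65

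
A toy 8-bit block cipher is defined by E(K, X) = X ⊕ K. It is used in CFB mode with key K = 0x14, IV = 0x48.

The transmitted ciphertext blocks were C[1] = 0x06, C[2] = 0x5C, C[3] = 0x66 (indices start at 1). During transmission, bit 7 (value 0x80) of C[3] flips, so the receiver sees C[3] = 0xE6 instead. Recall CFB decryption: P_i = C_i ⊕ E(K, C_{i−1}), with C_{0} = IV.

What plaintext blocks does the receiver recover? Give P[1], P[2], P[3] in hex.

Only C[3] changed, to 0xE6. In CFB, a change in C_i flips the same bit in P_i and garbles P_{i+1}. Decrypting the received ciphertext:
P[1]: E(K, 0x48) = 0x5C; 0x06 ⊕ 0x5C = 0x5A.
P[2]: E(K, 0x06) = 0x12; 0x5C ⊕ 0x12 = 0x4E.
P[3]: E(K, 0x5C) = 0x48; 0xE6 ⊕ 0x48 = 0xAE.
Blocks that differ from the original plaintext: P[3].

P[1] = 0x5A, P[2] = 0x4E, P[3] = 0xAE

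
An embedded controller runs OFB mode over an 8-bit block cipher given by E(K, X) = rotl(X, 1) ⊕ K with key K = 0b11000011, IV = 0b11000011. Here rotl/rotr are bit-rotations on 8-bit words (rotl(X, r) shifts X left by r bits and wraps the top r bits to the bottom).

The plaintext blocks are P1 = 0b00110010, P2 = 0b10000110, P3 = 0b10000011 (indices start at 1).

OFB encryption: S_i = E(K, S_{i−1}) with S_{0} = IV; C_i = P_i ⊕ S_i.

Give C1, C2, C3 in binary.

C1: S = E(K, 0b11000011) = 0b01000100; 0b00110010 ⊕ 0b01000100 = 0b01110110.
C2: S = E(K, 0b01000100) = 0b01001011; 0b10000110 ⊕ 0b01001011 = 0b11001101.
C3: S = E(K, 0b01001011) = 0b01010101; 0b10000011 ⊕ 0b01010101 = 0b11010110.

C1 = 0b01110110, C2 = 0b11001101, C3 = 0b11010110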